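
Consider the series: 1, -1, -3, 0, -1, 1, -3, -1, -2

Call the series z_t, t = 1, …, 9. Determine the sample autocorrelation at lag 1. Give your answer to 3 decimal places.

-0.333

Mean z̄ = (1 − 1 − 3 + 0 − 1 + 1 − 3 − 1 − 2)/9 = -1.0000
Numerator Σ_{t=1}^{8}(z_t−z̄)(z_{t+1}−z̄) = -6.0000
Denominator Σ(z_t−z̄)² = 18.0000
r_1 = -6.0000 / 18.0000 = -0.333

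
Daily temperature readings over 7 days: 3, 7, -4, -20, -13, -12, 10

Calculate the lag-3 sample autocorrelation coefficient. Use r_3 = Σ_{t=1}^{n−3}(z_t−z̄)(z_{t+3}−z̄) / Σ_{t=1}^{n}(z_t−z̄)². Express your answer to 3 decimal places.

-0.570

Mean z̄ = (3 + 7 − 4 − 20 − 13 − 12 + 10)/7 = -4.1429
Σ(z_t−z̄)(z_{t+3}−z̄) = (-113.2653) + (-98.6939) + (-1.1224) + (-224.2653) = -437.3469
Denominator Σ(z_t−z̄)² = 766.8571
r_3 = -437.3469 / 766.8571 = -0.570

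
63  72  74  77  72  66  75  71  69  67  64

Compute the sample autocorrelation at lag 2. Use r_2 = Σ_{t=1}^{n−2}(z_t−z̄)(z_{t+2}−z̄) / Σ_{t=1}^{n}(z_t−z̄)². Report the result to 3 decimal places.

Mean z̄ = (63 + 72 + 74 + 77 + 72 + 66 + 75 + 71 + 69 + 67 + 64)/11 = 70.0000
Numerator Σ_{t=1}^{9}(z_t−z̄)(z_{t+2}−z̄) = -30.0000
Denominator Σ(z_t−z̄)² = 210.0000
r_2 = -30.0000 / 210.0000 = -0.143

-0.143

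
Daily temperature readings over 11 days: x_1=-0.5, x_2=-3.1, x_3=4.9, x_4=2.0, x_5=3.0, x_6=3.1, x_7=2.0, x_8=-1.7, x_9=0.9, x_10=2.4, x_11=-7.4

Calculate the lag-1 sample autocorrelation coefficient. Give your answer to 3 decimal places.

Mean x̄ = (-0.5 − 3.1 + 4.9 + 2.0 + 3.0 + 3.1 + 2.0 − 1.7 + 0.9 + 2.4 − 7.4)/11 = 0.5091
Numerator Σ_{t=1}^{10}(x_t−x̄)(x_{t+1}−x̄) = -10.0019
Denominator Σ(x_t−x̄)² = 121.8491
r_1 = -10.0019 / 121.8491 = -0.082

-0.082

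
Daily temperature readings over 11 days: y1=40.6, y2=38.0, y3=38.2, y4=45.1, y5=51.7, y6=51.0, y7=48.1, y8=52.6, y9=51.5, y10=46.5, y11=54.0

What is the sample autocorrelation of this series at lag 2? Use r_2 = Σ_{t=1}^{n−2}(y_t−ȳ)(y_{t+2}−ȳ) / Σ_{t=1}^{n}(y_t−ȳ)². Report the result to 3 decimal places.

Mean ȳ = (40.6 + 38.0 + 38.2 + 45.1 + 51.7 + 51.0 + 48.1 + 52.6 + 51.5 + 46.5 + 54.0)/11 = 47.0273
Numerator Σ_{t=1}^{9}(y_t−ȳ)(y_{t+2}−ȳ) = 85.4276
Denominator Σ(y_t−ȳ)² = 343.1618
r_2 = 85.4276 / 343.1618 = 0.249

0.249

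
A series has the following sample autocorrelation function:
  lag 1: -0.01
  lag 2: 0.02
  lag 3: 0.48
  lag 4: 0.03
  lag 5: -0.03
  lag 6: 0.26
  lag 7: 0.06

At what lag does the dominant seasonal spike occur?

3

The largest autocorrelation is r_3 = 0.48, with a weaker echo at lag 6 (0.26); the remaining lags stay at or below 0.06.
The dominant spike at lag 3 indicates a seasonal period of 3.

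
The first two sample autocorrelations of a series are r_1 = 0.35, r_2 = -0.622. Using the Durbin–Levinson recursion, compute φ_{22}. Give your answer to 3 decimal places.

φ_{22} = (r_2 − r_1²) / (1 − r_1²)
r_1² = (0.35)² = 0.1225
Numerator = -0.622 − 0.1225 = -0.7445; denominator = 1 − 0.1225 = 0.8775
φ_{22} = -0.7445 / 0.8775 = -0.848

-0.848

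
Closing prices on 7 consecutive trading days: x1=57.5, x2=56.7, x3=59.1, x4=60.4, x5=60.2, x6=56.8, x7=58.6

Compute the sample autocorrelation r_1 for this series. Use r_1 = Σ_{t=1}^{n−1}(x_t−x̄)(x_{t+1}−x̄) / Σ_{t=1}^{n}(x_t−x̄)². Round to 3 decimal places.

Mean x̄ = (57.5 + 56.7 + 59.1 + 60.4 + 60.2 + 56.8 + 58.6)/7 = 58.4714
Deviations from mean: -0.9714, -1.7714, 0.6286, 1.9286, 1.7286, -1.6714, 0.1286
Σ(x_t−x̄)(x_{t+1}−x̄) = (1.7208) + (-1.1135) + (1.2122) + (3.3337) + (-2.8892) + (-0.2149) = 2.0492
Denominator Σ(x_t−x̄)² = 13.9943
r_1 = 2.0492 / 13.9943 = 0.146

0.146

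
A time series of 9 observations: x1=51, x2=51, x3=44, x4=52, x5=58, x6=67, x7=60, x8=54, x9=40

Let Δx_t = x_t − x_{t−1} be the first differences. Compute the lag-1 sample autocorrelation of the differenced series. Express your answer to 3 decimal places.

First differences Δx: 0, -7, 8, 6, 9, -7, -6, -14
Mean of differences = -1.3750
Numerator Σ(Δx_t−Δx̄)(Δx_{t+1}−Δx̄) = 111.2344
Denominator Σ(Δx_t−Δx̄)² = 495.8750
r_1(Δx) = 111.2344 / 495.8750 = 0.224

0.224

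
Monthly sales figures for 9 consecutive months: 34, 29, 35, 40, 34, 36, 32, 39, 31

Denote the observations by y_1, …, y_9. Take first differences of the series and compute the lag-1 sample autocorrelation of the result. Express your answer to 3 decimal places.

-0.514

First differences Δy: -5, 6, 5, -6, 2, -4, 7, -8
Mean of differences = -0.3750
Numerator Σ(Δy_t−Δȳ)(Δy_{t+1}−Δȳ) = -130.3906
Denominator Σ(Δy_t−Δȳ)² = 253.8750
r_1(Δy) = -130.3906 / 253.8750 = -0.514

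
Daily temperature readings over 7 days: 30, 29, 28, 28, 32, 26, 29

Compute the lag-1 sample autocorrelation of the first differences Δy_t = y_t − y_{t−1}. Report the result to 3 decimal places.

First differences Δy: -1, -1, 0, 4, -6, 3
Mean of differences = -0.1667
Numerator Σ(Δy_t−Δȳ)(Δy_{t+1}−Δȳ) = -41.5278
Denominator Σ(Δy_t−Δȳ)² = 62.8333
r_1(Δy) = -41.5278 / 62.8333 = -0.661

-0.661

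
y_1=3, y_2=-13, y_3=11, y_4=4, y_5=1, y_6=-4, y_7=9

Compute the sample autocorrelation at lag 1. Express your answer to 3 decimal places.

Mean ȳ = (3 − 13 + 11 + 4 + 1 − 4 + 9)/7 = 1.5714
Deviations from mean: 1.4286, -14.5714, 9.4286, 2.4286, -0.5714, -5.5714, 7.4286
Numerator Σ_{t=1}^{6}(y_t−ȳ)(y_{t+1}−ȳ) = -174.8980
Denominator Σ(y_t−ȳ)² = 395.7143
r_1 = -174.8980 / 395.7143 = -0.442

-0.442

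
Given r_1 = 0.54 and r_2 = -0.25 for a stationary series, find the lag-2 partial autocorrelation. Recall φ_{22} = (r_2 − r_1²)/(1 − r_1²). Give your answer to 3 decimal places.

φ_{22} = (r_2 − r_1²) / (1 − r_1²)
r_1² = (0.54)² = 0.2916
Numerator = -0.25 − 0.2916 = -0.5416; denominator = 1 − 0.2916 = 0.7084
φ_{22} = -0.5416 / 0.7084 = -0.765

-0.765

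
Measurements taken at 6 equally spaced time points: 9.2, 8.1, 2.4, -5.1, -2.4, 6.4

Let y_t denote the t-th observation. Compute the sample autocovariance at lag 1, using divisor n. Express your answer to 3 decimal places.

Mean ȳ = (9.2 + 8.1 + 2.4 − 5.1 − 2.4 + 6.4)/6 = 3.1000
Σ_{t=1}^{5}(y_t−ȳ)(y_{t+1}−ȳ) = 59.6900
γ_1 = 59.6900 / 6 = 9.948

9.948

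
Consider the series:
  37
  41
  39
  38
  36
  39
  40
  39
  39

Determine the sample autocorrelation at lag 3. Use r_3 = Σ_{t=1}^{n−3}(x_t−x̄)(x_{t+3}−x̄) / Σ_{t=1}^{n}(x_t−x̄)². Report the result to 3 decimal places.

Mean x̄ = (37 + 41 + 39 + 38 + 36 + 39 + 40 + 39 + 39)/9 = 38.6667
Σ(x_t−x̄)(x_{t+3}−x̄) = (1.1111) + (-6.2222) + (0.1111) + (-0.8889) + (-0.8889) + (0.1111) = -6.6667
Denominator Σ(x_t−x̄)² = 18.0000
r_3 = -6.6667 / 18.0000 = -0.370

-0.370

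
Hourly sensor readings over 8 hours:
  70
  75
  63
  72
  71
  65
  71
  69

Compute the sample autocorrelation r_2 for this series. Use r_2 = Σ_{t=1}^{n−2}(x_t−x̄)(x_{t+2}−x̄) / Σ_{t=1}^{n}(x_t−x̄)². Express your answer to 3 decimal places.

-0.058

Mean x̄ = (70 + 75 + 63 + 72 + 71 + 65 + 71 + 69)/8 = 69.5000
Deviations from mean: 0.5000, 5.5000, -6.5000, 2.5000, 1.5000, -4.5000, 1.5000, -0.5000
Σ(x_t−x̄)(x_{t+2}−x̄) = (-3.2500) + (13.7500) + (-9.7500) + (-11.2500) + (2.2500) + (2.2500) = -6.0000
Denominator Σ(x_t−x̄)² = 104.0000
r_2 = -6.0000 / 104.0000 = -0.058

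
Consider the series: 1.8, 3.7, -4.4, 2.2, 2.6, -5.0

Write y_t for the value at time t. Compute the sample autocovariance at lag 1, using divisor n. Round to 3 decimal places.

Mean ȳ = (1.8 + 3.7 − 4.4 + 2.2 + 2.6 − 5.0)/6 = 0.1500
Σ_{t=1}^{5}(y_t−ȳ)(y_{t+1}−ȳ) = -27.2175
γ_1 = -27.2175 / 6 = -4.536

-4.536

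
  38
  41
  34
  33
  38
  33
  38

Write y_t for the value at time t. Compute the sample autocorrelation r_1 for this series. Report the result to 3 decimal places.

Mean ȳ = (38 + 41 + 34 + 33 + 38 + 33 + 38)/7 = 36.4286
Deviations from mean: 1.5714, 4.5714, -2.4286, -3.4286, 1.5714, -3.4286, 1.5714
Numerator Σ_{t=1}^{6}(y_t−ȳ)(y_{t+1}−ȳ) = -11.7551
Denominator Σ(y_t−ȳ)² = 57.7143
r_1 = -11.7551 / 57.7143 = -0.204

-0.204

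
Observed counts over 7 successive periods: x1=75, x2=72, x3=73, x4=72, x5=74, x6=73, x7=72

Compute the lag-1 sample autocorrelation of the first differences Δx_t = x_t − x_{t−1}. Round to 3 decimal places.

-0.435

First differences Δx: -3, 1, -1, 2, -1, -1
Mean of differences = -0.5000
Numerator Σ(Δx_t−Δx̄)(Δx_{t+1}−Δx̄) = -6.7500
Denominator Σ(Δx_t−Δx̄)² = 15.5000
r_1(Δx) = -6.7500 / 15.5000 = -0.435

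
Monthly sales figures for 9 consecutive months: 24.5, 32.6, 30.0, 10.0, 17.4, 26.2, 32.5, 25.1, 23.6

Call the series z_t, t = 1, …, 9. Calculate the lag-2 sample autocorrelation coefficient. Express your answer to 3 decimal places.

-0.573

Mean z̄ = (24.5 + 32.6 + 30.0 + 10.0 + 17.4 + 26.2 + 32.5 + 25.1 + 23.6)/9 = 24.6556
Σ(z_t−z̄)(z_{t+2}−z̄) = (-0.8314) + (-116.4302) + (-38.7769) + (-22.6347) + (-56.9158) + (0.6864) + (-8.2802) = -243.1828
Denominator Σ(z_t−z̄)² = 424.3622
r_2 = -243.1828 / 424.3622 = -0.573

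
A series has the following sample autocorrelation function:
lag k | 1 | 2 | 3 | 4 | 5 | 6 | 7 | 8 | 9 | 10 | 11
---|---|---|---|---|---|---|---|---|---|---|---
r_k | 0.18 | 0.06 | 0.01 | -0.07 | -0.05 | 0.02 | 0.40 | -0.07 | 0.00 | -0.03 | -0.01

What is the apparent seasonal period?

The largest autocorrelation is r_7 = 0.40; the remaining lags stay at or below 0.18.
The dominant spike at lag 7 indicates a seasonal period of 7.

7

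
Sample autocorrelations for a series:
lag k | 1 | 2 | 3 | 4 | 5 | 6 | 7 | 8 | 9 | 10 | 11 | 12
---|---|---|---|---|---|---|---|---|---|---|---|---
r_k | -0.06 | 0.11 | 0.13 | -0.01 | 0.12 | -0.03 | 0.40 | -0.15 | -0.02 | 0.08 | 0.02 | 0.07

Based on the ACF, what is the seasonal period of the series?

The largest autocorrelation is r_7 = 0.40; the remaining lags stay at or below 0.13.
The dominant spike at lag 7 indicates a seasonal period of 7.

7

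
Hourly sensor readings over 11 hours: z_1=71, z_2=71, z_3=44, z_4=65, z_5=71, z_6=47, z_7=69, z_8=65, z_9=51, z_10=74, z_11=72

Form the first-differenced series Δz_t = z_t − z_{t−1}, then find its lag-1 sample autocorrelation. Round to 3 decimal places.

-0.503

First differences Δz: 0, -27, 21, 6, -24, 22, -4, -14, 23, -2
Mean of differences = 0.1000
Numerator Σ(Δz_t−Δz̄)(Δz_{t+1}−Δz̄) = -1513.3100
Denominator Σ(Δz_t−Δz̄)² = 3010.9000
r_1(Δz) = -1513.3100 / 3010.9000 = -0.503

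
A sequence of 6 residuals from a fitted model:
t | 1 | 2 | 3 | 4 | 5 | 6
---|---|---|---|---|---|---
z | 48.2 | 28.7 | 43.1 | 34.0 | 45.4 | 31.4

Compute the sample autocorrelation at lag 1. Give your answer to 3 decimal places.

Mean z̄ = (48.2 + 28.7 + 43.1 + 34.0 + 45.4 + 31.4)/6 = 38.4667
Σ(z_t−z̄)(z_{t+1}−z̄) = (-95.0622) + (-45.2522) + (-20.6956) + (-30.9689) + (-48.9956) = -240.9744
Denominator Σ(z_t−z̄)² = 329.5533
r_1 = -240.9744 / 329.5533 = -0.731

-0.731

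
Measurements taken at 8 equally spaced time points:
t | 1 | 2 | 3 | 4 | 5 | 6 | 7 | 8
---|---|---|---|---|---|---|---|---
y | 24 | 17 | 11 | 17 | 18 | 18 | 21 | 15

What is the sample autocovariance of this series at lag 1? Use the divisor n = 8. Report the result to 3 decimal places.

Mean ȳ = (24 + 17 + 11 + 17 + 18 + 18 + 21 + 15)/8 = 17.6250
Σ_{t=1}^{7}(y_t−ȳ)(y_{t+1}−ȳ) = -3.3906
γ_1 = -3.3906 / 8 = -0.424

-0.424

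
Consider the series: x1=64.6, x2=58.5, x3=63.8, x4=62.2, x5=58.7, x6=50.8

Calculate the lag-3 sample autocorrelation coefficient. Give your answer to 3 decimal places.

-0.179

Mean x̄ = (64.6 + 58.5 + 63.8 + 62.2 + 58.7 + 50.8)/6 = 59.7667
Deviations from mean: 4.8333, -1.2667, 4.0333, 2.4333, -1.0667, -8.9667
Σ(x_t−x̄)(x_{t+3}−x̄) = (11.7611) + (1.3511) + (-36.1656) = -23.0533
Denominator Σ(x_t−x̄)² = 128.6933
r_3 = -23.0533 / 128.6933 = -0.179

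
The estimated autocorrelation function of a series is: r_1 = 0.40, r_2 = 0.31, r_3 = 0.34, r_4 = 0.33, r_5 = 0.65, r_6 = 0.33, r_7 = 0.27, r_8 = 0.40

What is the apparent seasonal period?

5

The largest autocorrelation is r_5 = 0.65; the remaining lags stay at or below 0.40. The elevated value at lag 1 (0.40), dropping to 0.31 at lag 2, reflects decaying short-term dependence rather than seasonality.
The dominant spike at lag 5 indicates a seasonal period of 5.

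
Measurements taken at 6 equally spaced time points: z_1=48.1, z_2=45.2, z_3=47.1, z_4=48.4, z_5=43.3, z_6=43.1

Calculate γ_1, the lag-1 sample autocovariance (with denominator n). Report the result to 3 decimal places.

0.235

Mean z̄ = (48.1 + 45.2 + 47.1 + 48.4 + 43.3 + 43.1)/6 = 45.8667
Deviations: 2.2333, -0.6667, 1.2333, 2.5333, -2.5667, -2.7667
Σ_{t=1}^{5}(z_t−z̄)(z_{t+1}−z̄) = 1.4122
γ_1 = 1.4122 / 6 = 0.235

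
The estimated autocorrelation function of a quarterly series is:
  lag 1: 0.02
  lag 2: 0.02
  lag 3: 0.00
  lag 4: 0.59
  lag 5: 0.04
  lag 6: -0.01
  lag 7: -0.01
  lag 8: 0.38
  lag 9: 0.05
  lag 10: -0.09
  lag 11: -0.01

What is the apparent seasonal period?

The largest autocorrelation is r_4 = 0.59, with a weaker echo at lag 8 (0.38); the remaining lags stay at or below 0.05.
The dominant spike at lag 4 indicates a seasonal period of 4.

4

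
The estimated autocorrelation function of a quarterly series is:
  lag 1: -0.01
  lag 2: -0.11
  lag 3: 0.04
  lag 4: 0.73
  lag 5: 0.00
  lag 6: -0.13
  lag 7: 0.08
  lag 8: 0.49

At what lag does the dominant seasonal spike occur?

The largest autocorrelation is r_4 = 0.73, with a weaker echo at lag 8 (0.49); the remaining lags stay at or below 0.08.
The dominant spike at lag 4 indicates a seasonal period of 4.

4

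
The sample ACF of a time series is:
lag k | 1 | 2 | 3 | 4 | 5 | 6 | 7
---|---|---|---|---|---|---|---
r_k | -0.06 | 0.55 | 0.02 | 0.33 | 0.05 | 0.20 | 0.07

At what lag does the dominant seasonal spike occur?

2

The largest autocorrelation is r_2 = 0.55, with weaker echoes at lags 4 (0.33) and 6 (0.20); the remaining lags stay at or below 0.07.
The dominant spike at lag 2 indicates a seasonal period of 2.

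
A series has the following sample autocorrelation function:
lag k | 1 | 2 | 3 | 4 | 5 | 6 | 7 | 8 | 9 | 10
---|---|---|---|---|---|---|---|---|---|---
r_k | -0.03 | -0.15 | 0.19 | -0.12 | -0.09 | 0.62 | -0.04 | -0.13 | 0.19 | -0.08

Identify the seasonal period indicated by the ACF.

The largest autocorrelation is r_6 = 0.62; the remaining lags stay at or below 0.19.
The dominant spike at lag 6 indicates a seasonal period of 6.

6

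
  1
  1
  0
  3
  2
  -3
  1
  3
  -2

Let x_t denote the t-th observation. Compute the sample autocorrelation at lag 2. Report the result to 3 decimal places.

Mean x̄ = (1 + 1 + 0 + 3 + 2 − 3 + 1 + 3 − 2)/9 = 0.6667
Numerator Σ_{t=1}^{7}(x_t−x̄)(x_{t+2}−x̄) = -17.8889
Denominator Σ(x_t−x̄)² = 34.0000
r_2 = -17.8889 / 34.0000 = -0.526

-0.526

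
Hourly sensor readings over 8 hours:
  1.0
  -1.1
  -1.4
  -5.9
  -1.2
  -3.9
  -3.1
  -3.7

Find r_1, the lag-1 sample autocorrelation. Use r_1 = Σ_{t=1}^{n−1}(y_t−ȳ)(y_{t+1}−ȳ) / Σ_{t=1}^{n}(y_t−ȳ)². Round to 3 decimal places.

Mean ȳ = (1.0 − 1.1 − 1.4 − 5.9 − 1.2 − 3.9 − 3.1 − 3.7)/8 = -2.4125
Deviations from mean: 3.4125, 1.3125, 1.0125, -3.4875, 1.2125, -1.4875, -0.6875, -1.2875
Numerator Σ_{t=1}^{7}(y_t−ȳ)(y_{t+1}−ȳ) = -1.8477
Denominator Σ(y_t−ȳ)² = 32.3688
r_1 = -1.8477 / 32.3688 = -0.057

-0.057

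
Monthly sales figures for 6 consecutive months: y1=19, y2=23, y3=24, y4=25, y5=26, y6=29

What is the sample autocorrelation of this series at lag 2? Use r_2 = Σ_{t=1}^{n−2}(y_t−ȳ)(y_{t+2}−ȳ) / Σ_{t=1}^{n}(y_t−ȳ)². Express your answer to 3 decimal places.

Mean ȳ = (19 + 23 + 24 + 25 + 26 + 29)/6 = 24.3333
Deviations from mean: -5.3333, -1.3333, -0.3333, 0.6667, 1.6667, 4.6667
Numerator Σ_{t=1}^{4}(y_t−ȳ)(y_{t+2}−ȳ) = 3.4444
Denominator Σ(y_t−ȳ)² = 55.3333
r_2 = 3.4444 / 55.3333 = 0.062

0.062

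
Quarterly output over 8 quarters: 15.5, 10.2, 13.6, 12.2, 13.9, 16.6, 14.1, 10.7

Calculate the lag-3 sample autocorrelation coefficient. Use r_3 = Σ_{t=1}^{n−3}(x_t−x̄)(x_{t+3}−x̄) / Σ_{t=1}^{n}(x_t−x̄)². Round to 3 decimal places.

Mean x̄ = (15.5 + 10.2 + 13.6 + 12.2 + 13.9 + 16.6 + 14.1 + 10.7)/8 = 13.3500
Deviations from mean: 2.1500, -3.1500, 0.2500, -1.1500, 0.5500, 3.2500, 0.7500, -2.6500
Numerator Σ_{t=1}^{5}(x_t−x̄)(x_{t+3}−x̄) = -5.7125
Denominator Σ(x_t−x̄)² = 34.3800
r_3 = -5.7125 / 34.3800 = -0.166

-0.166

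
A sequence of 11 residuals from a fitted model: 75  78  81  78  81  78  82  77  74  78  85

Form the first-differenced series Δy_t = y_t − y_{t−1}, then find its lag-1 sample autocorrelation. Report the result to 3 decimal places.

First differences Δy: 3, 3, -3, 3, -3, 4, -5, -3, 4, 7
Mean of differences = 1.0000
Numerator Σ(Δy_t−Δȳ)(Δy_{t+1}−Δȳ) = -20.0000
Denominator Σ(Δy_t−Δȳ)² = 150.0000
r_1(Δy) = -20.0000 / 150.0000 = -0.133

-0.133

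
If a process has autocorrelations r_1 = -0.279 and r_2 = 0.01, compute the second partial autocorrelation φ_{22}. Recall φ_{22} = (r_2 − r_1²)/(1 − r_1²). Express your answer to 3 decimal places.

-0.074

φ_{22} = (r_2 − r_1²) / (1 − r_1²)
r_1² = (-0.279)² = 0.077841
Numerator = 0.01 − 0.0778 = -0.0678; denominator = 1 − 0.0778 = 0.9222
φ_{22} = -0.0678 / 0.9222 = -0.074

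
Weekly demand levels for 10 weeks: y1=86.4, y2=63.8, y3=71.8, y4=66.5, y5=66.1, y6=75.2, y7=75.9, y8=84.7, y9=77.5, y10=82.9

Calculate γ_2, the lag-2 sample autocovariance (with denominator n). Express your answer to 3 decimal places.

15.908

Mean ȳ = (86.4 + 63.8 + 71.8 + 66.5 + 66.1 + 75.2 + 75.9 + 84.7 + 77.5 + 82.9)/10 = 75.0800
Σ_{t=1}^{8}(y_t−ȳ)(y_{t+2}−ȳ) = 159.0812
γ_2 = 159.0812 / 10 = 15.908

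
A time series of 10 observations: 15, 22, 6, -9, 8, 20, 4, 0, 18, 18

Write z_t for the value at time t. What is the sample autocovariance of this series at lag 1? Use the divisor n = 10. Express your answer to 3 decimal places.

Mean z̄ = (15 + 22 + 6 − 9 + 8 + 20 + 4 + 0 + 18 + 18)/10 = 10.2000
Σ_{t=1}^{9}(z_t−z̄)(z_{t+1}−z̄) = 92.1600
γ_1 = 92.1600 / 10 = 9.216

9.216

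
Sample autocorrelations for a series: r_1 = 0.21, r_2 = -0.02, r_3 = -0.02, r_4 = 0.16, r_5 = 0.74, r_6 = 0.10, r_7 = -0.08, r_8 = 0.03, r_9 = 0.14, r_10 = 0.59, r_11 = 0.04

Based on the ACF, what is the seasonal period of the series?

The largest autocorrelation is r_5 = 0.74, with a weaker echo at lag 10 (0.59); the remaining lags stay at or below 0.21.
The dominant spike at lag 5 indicates a seasonal period of 5.

5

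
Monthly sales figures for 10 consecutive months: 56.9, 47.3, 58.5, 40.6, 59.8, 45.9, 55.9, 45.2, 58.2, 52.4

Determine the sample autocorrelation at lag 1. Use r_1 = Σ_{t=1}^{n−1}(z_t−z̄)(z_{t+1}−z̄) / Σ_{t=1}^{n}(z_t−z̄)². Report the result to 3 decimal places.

-0.850

Mean z̄ = (56.9 + 47.3 + 58.5 + 40.6 + 59.8 + 45.9 + 55.9 + 45.2 + 58.2 + 52.4)/10 = 52.0700
Numerator Σ_{t=1}^{9}(z_t−z̄)(z_{t+1}−z̄) = -353.8529
Denominator Σ(z_t−z̄)² = 416.3610
r_1 = -353.8529 / 416.3610 = -0.850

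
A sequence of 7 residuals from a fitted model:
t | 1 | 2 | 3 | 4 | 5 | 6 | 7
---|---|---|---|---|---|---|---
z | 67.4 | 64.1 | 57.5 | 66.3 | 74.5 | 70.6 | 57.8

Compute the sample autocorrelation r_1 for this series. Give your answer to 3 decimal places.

0.069

Mean z̄ = (67.4 + 64.1 + 57.5 + 66.3 + 74.5 + 70.6 + 57.8)/7 = 65.4571
Deviations from mean: 1.9429, -1.3571, -7.9571, 0.8429, 9.0429, 5.1429, -7.6571
Numerator Σ_{t=1}^{6}(z_t−z̄)(z_{t+1}−z̄) = 16.2039
Denominator Σ(z_t−z̄)² = 236.4971
r_1 = 16.2039 / 236.4971 = 0.069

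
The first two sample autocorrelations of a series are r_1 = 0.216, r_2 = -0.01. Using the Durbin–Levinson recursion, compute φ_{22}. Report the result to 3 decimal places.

-0.059

φ_{22} = (r_2 − r_1²) / (1 − r_1²)
r_1² = (0.216)² = 0.046656
Numerator = -0.01 − 0.0467 = -0.0567; denominator = 1 − 0.0467 = 0.9533
φ_{22} = -0.0567 / 0.9533 = -0.059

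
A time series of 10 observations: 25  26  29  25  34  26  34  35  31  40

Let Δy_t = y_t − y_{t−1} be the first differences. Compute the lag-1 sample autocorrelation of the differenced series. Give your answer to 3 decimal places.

-0.728

First differences Δy: 1, 3, -4, 9, -8, 8, 1, -4, 9
Mean of differences = 1.6667
Numerator Σ(Δy_t−Δȳ)(Δy_{t+1}−Δȳ) = -224.1111
Denominator Σ(Δy_t−Δȳ)² = 308.0000
r_1(Δy) = -224.1111 / 308.0000 = -0.728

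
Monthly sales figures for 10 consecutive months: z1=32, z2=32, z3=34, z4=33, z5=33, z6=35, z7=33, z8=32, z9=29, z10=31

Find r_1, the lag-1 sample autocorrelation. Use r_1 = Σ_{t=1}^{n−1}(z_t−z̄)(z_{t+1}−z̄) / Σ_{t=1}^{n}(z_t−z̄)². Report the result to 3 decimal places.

Mean z̄ = (32 + 32 + 34 + 33 + 33 + 35 + 33 + 32 + 29 + 31)/10 = 32.4000
Numerator Σ_{t=1}^{9}(z_t−z̄)(z_{t+1}−z̄) = 9.8400
Denominator Σ(z_t−z̄)² = 24.4000
r_1 = 9.8400 / 24.4000 = 0.403

0.403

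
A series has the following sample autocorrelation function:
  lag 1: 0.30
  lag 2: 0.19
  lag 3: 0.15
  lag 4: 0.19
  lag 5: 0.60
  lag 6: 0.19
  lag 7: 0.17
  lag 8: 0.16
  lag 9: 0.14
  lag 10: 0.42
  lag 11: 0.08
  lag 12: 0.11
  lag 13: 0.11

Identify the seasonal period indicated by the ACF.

5

The largest autocorrelation is r_5 = 0.60, with a weaker echo at lag 10 (0.42); the remaining lags stay at or below 0.30. The elevated value at lag 1 (0.30), dropping to 0.19 at lag 2, reflects decaying short-term dependence rather than seasonality.
The dominant spike at lag 5 indicates a seasonal period of 5.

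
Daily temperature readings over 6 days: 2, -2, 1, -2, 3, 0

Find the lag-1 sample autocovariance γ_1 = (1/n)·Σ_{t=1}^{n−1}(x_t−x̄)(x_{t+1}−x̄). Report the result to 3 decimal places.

-2.352

Mean x̄ = (2 − 2 + 1 − 2 + 3 + 0)/6 = 0.3333
Σ_{t=1}^{5}(x_t−x̄)(x_{t+1}−x̄) = -14.1111
γ_1 = -14.1111 / 6 = -2.352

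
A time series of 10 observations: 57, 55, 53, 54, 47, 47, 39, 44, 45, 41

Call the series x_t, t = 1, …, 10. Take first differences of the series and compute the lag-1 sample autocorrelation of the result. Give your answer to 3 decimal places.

First differences Δx: -2, -2, 1, -7, 0, -8, 5, 1, -4
Mean of differences = -1.7778
Numerator Σ(Δx_t−Δx̄)(Δx_{t+1}−Δx̄) = -64.9383
Denominator Σ(Δx_t−Δx̄)² = 135.5556
r_1(Δx) = -64.9383 / 135.5556 = -0.479

-0.479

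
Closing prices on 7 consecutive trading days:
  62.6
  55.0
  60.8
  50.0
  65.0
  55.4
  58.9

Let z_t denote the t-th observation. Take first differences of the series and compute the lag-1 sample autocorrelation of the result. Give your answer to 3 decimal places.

First differences Δz: -7.6, 5.8, -10.8, 15.0, -9.6, 3.5
Mean of differences = -0.6167
Numerator Σ(Δz_t−Δz̄)(Δz_{t+1}−Δz̄) = -446.4536
Denominator Σ(Δz_t−Δz̄)² = 535.1683
r_1(Δz) = -446.4536 / 535.1683 = -0.834

-0.834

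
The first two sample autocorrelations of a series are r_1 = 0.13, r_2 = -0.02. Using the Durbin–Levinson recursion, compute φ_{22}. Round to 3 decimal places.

-0.038

φ_{22} = (r_2 − r_1²) / (1 − r_1²)
r_1² = (0.13)² = 0.0169
Numerator = -0.02 − 0.0169 = -0.0369; denominator = 1 − 0.0169 = 0.9831
φ_{22} = -0.0369 / 0.9831 = -0.038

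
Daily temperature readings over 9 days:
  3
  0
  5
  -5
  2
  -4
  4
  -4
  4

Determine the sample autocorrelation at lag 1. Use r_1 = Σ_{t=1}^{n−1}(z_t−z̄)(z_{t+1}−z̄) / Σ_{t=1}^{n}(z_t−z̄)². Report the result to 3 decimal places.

-0.726

Mean z̄ = (3 + 0 + 5 − 5 + 2 − 4 + 4 − 4 + 4)/9 = 0.5556
Numerator Σ_{t=1}^{8}(z_t−z̄)(z_{t+1}−z̄) = -90.1975
Denominator Σ(z_t−z̄)² = 124.2222
r_1 = -90.1975 / 124.2222 = -0.726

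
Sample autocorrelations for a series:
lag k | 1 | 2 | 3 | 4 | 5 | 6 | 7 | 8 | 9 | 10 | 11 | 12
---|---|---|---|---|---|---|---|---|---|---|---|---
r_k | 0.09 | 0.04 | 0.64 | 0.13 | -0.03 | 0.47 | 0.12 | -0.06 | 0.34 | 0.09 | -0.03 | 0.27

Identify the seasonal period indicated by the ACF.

3

The largest autocorrelation is r_3 = 0.64, with weaker echoes at lags 6 (0.47), 9 (0.34) and 12 (0.27); the remaining lags stay at or below 0.13.
The dominant spike at lag 3 indicates a seasonal period of 3.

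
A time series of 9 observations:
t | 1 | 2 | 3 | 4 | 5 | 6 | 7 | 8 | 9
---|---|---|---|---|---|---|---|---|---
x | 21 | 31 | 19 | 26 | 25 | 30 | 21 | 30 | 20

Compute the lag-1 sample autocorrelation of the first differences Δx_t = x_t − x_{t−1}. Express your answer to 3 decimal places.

First differences Δx: 10, -12, 7, -1, 5, -9, 9, -10
Mean of differences = -0.1250
Numerator Σ(Δx_t−Δx̄)(Δx_{t+1}−Δx̄) = -432.1406
Denominator Σ(Δx_t−Δx̄)² = 580.8750
r_1(Δx) = -432.1406 / 580.8750 = -0.744

-0.744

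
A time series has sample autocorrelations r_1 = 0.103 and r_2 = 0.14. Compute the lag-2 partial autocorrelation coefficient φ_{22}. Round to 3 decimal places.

0.131

φ_{22} = (r_2 − r_1²) / (1 − r_1²)
r_1² = (0.103)² = 0.010609
Numerator = 0.14 − 0.0106 = 0.1294; denominator = 1 − 0.0106 = 0.9894
φ_{22} = 0.1294 / 0.9894 = 0.131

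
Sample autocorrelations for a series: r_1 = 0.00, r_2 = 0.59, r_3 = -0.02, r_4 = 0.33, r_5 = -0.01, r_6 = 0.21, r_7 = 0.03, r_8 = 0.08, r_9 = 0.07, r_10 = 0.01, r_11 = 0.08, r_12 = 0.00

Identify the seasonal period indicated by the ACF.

The largest autocorrelation is r_2 = 0.59, with weaker echoes at lags 4 (0.33) and 6 (0.21); the remaining lags stay at or below 0.08.
The dominant spike at lag 2 indicates a seasonal period of 2.

2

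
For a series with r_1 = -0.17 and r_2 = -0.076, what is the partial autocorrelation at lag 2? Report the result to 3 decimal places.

φ_{22} = (r_2 − r_1²) / (1 − r_1²)
r_1² = (-0.17)² = 0.0289
Numerator = -0.076 − 0.0289 = -0.1049; denominator = 1 − 0.0289 = 0.9711
φ_{22} = -0.1049 / 0.9711 = -0.108

-0.108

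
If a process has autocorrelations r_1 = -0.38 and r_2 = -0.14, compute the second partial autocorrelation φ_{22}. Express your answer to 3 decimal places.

φ_{22} = (r_2 − r_1²) / (1 − r_1²)
r_1² = (-0.38)² = 0.1444
Numerator = -0.14 − 0.1444 = -0.2844; denominator = 1 − 0.1444 = 0.8556
φ_{22} = -0.2844 / 0.8556 = -0.332

-0.332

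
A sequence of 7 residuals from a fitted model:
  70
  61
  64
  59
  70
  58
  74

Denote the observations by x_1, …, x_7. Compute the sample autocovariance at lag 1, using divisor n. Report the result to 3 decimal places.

-19.452

Mean x̄ = (70 + 61 + 64 + 59 + 70 + 58 + 74)/7 = 65.1429
Σ_{t=1}^{6}(x_t−x̄)(x_{t+1}−x̄) = -136.1633
γ_1 = -136.1633 / 7 = -19.452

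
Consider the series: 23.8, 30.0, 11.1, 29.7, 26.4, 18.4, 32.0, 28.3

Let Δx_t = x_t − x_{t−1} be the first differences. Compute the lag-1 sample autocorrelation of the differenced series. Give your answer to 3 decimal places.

-0.656

First differences Δx: 6.2, -18.9, 18.6, -3.3, -8.0, 13.6, -3.7
Mean of differences = 0.6429
Numerator Σ(Δx_t−Δx̄)(Δx_{t+1}−Δx̄) = -664.5190
Denominator Σ(Δx_t−Δx̄)² = 1012.2571
r_1(Δx) = -664.5190 / 1012.2571 = -0.656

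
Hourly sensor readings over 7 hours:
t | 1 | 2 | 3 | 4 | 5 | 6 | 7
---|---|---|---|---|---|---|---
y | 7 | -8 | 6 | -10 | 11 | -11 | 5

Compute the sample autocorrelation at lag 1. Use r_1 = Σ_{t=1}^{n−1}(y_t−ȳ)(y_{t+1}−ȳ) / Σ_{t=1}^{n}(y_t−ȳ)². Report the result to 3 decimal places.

-0.872

Mean ȳ = (7 − 8 + 6 − 10 + 11 − 11 + 5)/7 = 0.0000
Numerator Σ_{t=1}^{6}(y_t−ȳ)(y_{t+1}−ȳ) = -450.0000
Denominator Σ(y_t−ȳ)² = 516.0000
r_1 = -450.0000 / 516.0000 = -0.872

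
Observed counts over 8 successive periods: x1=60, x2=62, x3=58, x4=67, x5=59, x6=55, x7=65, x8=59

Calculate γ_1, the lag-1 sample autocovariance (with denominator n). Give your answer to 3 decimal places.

Mean x̄ = (60 + 62 + 58 + 67 + 59 + 55 + 65 + 59)/8 = 60.6250
Σ_{t=1}^{7}(x_t−x̄)(x_{t+1}−x̄) = -54.1406
γ_1 = -54.1406 / 8 = -6.768

-6.768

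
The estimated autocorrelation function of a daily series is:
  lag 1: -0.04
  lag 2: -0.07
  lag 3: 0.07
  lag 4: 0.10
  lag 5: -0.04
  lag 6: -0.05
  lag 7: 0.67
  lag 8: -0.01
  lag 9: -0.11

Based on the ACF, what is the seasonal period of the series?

7

The largest autocorrelation is r_7 = 0.67; the remaining lags stay at or below 0.10.
The dominant spike at lag 7 indicates a seasonal period of 7.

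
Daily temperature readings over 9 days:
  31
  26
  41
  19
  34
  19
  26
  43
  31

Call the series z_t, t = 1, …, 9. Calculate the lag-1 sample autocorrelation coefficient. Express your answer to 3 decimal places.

Mean z̄ = (31 + 26 + 41 + 19 + 34 + 19 + 26 + 43 + 31)/9 = 30.0000
Numerator Σ_{t=1}^{8}(z_t−z̄)(z_{t+1}−z̄) = -252.0000
Denominator Σ(z_t−z̄)² = 582.0000
r_1 = -252.0000 / 582.0000 = -0.433

-0.433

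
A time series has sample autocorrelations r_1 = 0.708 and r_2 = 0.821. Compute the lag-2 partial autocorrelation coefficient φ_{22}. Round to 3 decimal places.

φ_{22} = (r_2 − r_1²) / (1 − r_1²)
r_1² = (0.708)² = 0.501264
Numerator = 0.821 − 0.5013 = 0.3197; denominator = 1 − 0.5013 = 0.4987
φ_{22} = 0.3197 / 0.4987 = 0.641

0.641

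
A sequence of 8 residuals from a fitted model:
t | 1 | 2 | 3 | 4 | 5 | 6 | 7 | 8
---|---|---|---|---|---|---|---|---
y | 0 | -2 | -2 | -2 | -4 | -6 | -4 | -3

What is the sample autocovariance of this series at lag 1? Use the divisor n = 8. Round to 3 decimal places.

1.279

Mean ȳ = (0 − 2 − 2 − 2 − 4 − 6 − 4 − 3)/8 = -2.8750
Deviations: 2.8750, 0.8750, 0.8750, 0.8750, -1.1250, -3.1250, -1.1250, -0.1250
Σ_{t=1}^{7}(y_t−ȳ)(y_{t+1}−ȳ) = 10.2344
γ_1 = 10.2344 / 8 = 1.279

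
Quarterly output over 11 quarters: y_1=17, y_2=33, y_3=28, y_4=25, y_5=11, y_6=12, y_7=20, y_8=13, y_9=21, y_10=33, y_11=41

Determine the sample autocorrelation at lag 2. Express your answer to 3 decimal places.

Mean ȳ = (17 + 33 + 28 + 25 + 11 + 12 + 20 + 13 + 21 + 33 + 41)/11 = 23.0909
Numerator Σ_{t=1}^{9}(y_t−ȳ)(y_{t+2}−ȳ) = -73.1983
Denominator Σ(y_t−ȳ)² = 966.9091
r_2 = -73.1983 / 966.9091 = -0.076

-0.076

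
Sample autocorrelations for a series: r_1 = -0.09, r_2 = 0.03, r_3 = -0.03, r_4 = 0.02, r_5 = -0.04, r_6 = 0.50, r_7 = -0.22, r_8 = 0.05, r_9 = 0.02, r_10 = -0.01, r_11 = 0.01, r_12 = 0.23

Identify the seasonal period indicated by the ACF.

The largest autocorrelation is r_6 = 0.50, with a weaker echo at lag 12 (0.23); the remaining lags stay at or below 0.05.
The dominant spike at lag 6 indicates a seasonal period of 6.

6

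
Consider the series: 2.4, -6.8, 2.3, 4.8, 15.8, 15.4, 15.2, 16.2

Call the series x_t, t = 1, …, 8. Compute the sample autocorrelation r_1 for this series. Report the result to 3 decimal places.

0.627

Mean x̄ = (2.4 − 6.8 + 2.3 + 4.8 + 15.8 + 15.4 + 15.2 + 16.2)/8 = 8.1625
Deviations from mean: -5.7625, -14.9625, -5.8625, -3.3625, 7.6375, 7.2375, 7.0375, 8.0375
Σ(x_t−x̄)(x_{t+1}−x̄) = (86.2214) + (87.7177) + (19.7127) + (-25.6811) + (55.2764) + (50.9339) + (56.5639) = 330.7448
Denominator Σ(x_t−x̄)² = 527.5988
r_1 = 330.7448 / 527.5988 = 0.627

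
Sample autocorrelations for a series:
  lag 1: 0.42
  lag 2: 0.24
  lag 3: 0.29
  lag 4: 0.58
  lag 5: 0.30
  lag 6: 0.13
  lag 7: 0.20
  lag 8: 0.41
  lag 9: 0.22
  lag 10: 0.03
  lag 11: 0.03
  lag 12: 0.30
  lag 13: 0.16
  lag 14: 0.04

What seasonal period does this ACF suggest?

The largest autocorrelation is r_4 = 0.58; the remaining lags stay at or below 0.42. The elevated value at lag 1 (0.42), dropping to 0.24 at lag 2, reflects decaying short-term dependence rather than seasonality.
The dominant spike at lag 4 indicates a seasonal period of 4.

4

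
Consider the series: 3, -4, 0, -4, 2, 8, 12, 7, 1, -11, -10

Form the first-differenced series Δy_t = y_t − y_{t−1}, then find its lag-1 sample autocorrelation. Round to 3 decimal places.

0.143

First differences Δy: -7, 4, -4, 6, 6, 4, -5, -6, -12, 1
Mean of differences = -1.3000
Numerator Σ(Δy_t−Δȳ)(Δy_{t+1}−Δȳ) = 51.2100
Denominator Σ(Δy_t−Δȳ)² = 358.1000
r_1(Δy) = 51.2100 / 358.1000 = 0.143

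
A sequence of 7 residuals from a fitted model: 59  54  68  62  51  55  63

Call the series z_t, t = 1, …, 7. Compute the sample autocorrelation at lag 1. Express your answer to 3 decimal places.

-0.127

Mean z̄ = (59 + 54 + 68 + 62 + 51 + 55 + 63)/7 = 58.8571
Deviations from mean: 0.1429, -4.8571, 9.1429, 3.1429, -7.8571, -3.8571, 4.1429
Σ(z_t−z̄)(z_{t+1}−z̄) = (-0.6939) + (-44.4082) + (28.7347) + (-24.6939) + (30.3061) + (-15.9796) = -26.7347
Denominator Σ(z_t−z̄)² = 210.8571
r_1 = -26.7347 / 210.8571 = -0.127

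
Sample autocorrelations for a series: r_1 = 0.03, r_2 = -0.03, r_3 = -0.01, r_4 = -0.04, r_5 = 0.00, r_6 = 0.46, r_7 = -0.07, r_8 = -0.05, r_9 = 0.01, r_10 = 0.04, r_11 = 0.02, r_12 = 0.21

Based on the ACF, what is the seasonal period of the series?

The largest autocorrelation is r_6 = 0.46, with a weaker echo at lag 12 (0.21); the remaining lags stay at or below 0.04.
The dominant spike at lag 6 indicates a seasonal period of 6.

6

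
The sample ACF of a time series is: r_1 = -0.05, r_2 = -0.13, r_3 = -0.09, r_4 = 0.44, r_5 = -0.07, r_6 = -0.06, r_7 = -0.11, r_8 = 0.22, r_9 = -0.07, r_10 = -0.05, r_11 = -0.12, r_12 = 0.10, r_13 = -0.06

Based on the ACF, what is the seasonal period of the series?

The largest autocorrelation is r_4 = 0.44, with a weaker echo at lag 8 (0.22); the remaining lags stay at or below 0.10.
The dominant spike at lag 4 indicates a seasonal period of 4.

4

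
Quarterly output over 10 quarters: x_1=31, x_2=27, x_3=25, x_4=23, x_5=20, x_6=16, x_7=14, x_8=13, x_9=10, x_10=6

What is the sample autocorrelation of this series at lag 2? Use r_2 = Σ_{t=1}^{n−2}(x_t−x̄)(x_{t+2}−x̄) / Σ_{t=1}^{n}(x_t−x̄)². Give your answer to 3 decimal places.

Mean x̄ = (31 + 27 + 25 + 23 + 20 + 16 + 14 + 13 + 10 + 6)/10 = 18.5000
Numerator Σ_{t=1}^{8}(x_t−x̄)(x_{t+2}−x̄) = 232.0000
Denominator Σ(x_t−x̄)² = 578.5000
r_2 = 232.0000 / 578.5000 = 0.401

0.401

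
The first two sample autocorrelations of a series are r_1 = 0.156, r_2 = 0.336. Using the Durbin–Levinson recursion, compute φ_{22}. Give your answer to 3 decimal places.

0.319

φ_{22} = (r_2 − r_1²) / (1 − r_1²)
r_1² = (0.156)² = 0.024336
Numerator = 0.336 − 0.0243 = 0.3117; denominator = 1 − 0.0243 = 0.9757
φ_{22} = 0.3117 / 0.9757 = 0.319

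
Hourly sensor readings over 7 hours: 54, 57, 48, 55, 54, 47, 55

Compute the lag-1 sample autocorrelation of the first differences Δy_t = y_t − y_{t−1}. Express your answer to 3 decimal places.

First differences Δy: 3, -9, 7, -1, -7, 8
Mean of differences = 0.1667
Numerator Σ(Δy_t−Δȳ)(Δy_{t+1}−Δȳ) = -144.3611
Denominator Σ(Δy_t−Δȳ)² = 252.8333
r_1(Δy) = -144.3611 / 252.8333 = -0.571

-0.571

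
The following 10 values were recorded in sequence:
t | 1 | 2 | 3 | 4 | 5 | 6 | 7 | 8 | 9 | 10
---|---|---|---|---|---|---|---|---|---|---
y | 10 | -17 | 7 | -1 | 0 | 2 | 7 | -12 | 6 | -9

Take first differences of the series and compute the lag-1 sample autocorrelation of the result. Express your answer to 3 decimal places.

First differences Δy: -27, 24, -8, 1, 2, 5, -19, 18, -15
Mean of differences = -2.1111
Numerator Σ(Δy_t−Δȳ)(Δy_{t+1}−Δȳ) = -1498.9012
Denominator Σ(Δy_t−Δȳ)² = 2268.8889
r_1(Δy) = -1498.9012 / 2268.8889 = -0.661

-0.661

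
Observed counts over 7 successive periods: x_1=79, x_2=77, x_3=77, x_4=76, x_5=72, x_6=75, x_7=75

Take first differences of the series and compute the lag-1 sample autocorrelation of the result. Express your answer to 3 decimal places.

-0.358

First differences Δx: -2, 0, -1, -4, 3, 0
Mean of differences = -0.6667
Numerator Σ(Δx_t−Δx̄)(Δx_{t+1}−Δx̄) = -9.7778
Denominator Σ(Δx_t−Δx̄)² = 27.3333
r_1(Δx) = -9.7778 / 27.3333 = -0.358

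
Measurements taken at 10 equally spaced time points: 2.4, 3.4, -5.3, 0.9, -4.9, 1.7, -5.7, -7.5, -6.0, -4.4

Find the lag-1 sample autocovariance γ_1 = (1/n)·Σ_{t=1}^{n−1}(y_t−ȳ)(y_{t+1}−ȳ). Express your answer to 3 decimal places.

1.120

Mean ȳ = (2.4 + 3.4 − 5.3 + 0.9 − 4.9 + 1.7 − 5.7 − 7.5 − 6.0 − 4.4)/10 = -2.5400
Σ_{t=1}^{9}(y_t−ȳ)(y_{t+1}−ȳ) = 11.2024
γ_1 = 11.2024 / 10 = 1.120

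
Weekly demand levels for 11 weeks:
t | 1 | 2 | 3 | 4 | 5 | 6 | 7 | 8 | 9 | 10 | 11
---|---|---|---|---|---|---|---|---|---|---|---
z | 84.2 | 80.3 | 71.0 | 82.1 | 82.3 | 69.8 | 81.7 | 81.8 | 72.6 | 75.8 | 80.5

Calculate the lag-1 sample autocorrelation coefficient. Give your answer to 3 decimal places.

-0.294

Mean z̄ = (84.2 + 80.3 + 71.0 + 82.1 + 82.3 + 69.8 + 81.7 + 81.8 + 72.6 + 75.8 + 80.5)/11 = 78.3727
Numerator Σ_{t=1}^{10}(z_t−z̄)(z_{t+1}−z̄) = -77.0144
Denominator Σ(z_t−z̄)² = 262.1218
r_1 = -77.0144 / 262.1218 = -0.294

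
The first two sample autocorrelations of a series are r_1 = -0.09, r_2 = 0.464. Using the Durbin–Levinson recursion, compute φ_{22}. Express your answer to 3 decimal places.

φ_{22} = (r_2 − r_1²) / (1 − r_1²)
r_1² = (-0.09)² = 0.0081
Numerator = 0.464 − 0.0081 = 0.4559; denominator = 1 − 0.0081 = 0.9919
φ_{22} = 0.4559 / 0.9919 = 0.460

0.460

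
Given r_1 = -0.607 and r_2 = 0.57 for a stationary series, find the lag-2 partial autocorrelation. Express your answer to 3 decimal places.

0.319

φ_{22} = (r_2 − r_1²) / (1 − r_1²)
r_1² = (-0.607)² = 0.368449
Numerator = 0.57 − 0.3684 = 0.2016; denominator = 1 − 0.3684 = 0.6316
φ_{22} = 0.2016 / 0.6316 = 0.319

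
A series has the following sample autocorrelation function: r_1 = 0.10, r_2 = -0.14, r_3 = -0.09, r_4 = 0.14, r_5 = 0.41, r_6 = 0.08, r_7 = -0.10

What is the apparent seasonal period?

5

The largest autocorrelation is r_5 = 0.41; the remaining lags stay at or below 0.14.
The dominant spike at lag 5 indicates a seasonal period of 5.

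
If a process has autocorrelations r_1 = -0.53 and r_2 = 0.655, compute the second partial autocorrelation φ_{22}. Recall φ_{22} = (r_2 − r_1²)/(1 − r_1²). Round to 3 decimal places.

φ_{22} = (r_2 − r_1²) / (1 − r_1²)
r_1² = (-0.53)² = 0.2809
Numerator = 0.655 − 0.2809 = 0.3741; denominator = 1 − 0.2809 = 0.7191
φ_{22} = 0.3741 / 0.7191 = 0.520

0.520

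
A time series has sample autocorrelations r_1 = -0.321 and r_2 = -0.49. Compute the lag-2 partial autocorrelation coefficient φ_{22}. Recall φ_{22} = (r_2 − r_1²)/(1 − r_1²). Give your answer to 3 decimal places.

φ_{22} = (r_2 − r_1²) / (1 − r_1²)
r_1² = (-0.321)² = 0.103041
Numerator = -0.49 − 0.1030 = -0.5930; denominator = 1 − 0.1030 = 0.8970
φ_{22} = -0.5930 / 0.8970 = -0.661

-0.661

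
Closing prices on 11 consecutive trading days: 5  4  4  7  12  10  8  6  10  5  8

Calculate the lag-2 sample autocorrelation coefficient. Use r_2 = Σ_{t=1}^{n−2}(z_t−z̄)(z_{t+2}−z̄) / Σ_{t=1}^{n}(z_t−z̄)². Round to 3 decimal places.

-0.007

Mean z̄ = (5 + 4 + 4 + 7 + 12 + 10 + 8 + 6 + 10 + 5 + 8)/11 = 7.1818
Numerator Σ_{t=1}^{9}(z_t−z̄)(z_{t+2}−z̄) = -0.5207
Denominator Σ(z_t−z̄)² = 71.6364
r_2 = -0.5207 / 71.6364 = -0.007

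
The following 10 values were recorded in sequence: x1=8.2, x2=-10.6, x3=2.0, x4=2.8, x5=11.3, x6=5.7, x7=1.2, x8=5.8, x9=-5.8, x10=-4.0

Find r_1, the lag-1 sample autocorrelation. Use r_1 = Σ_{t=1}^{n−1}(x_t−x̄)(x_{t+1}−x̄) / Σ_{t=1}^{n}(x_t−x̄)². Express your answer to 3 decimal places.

-0.065

Mean x̄ = (8.2 − 10.6 + 2.0 + 2.8 + 11.3 + 5.7 + 1.2 + 5.8 − 5.8 − 4.0)/10 = 1.6600
Numerator Σ_{t=1}^{9}(x_t−x̄)(x_{t+1}−x̄) = -26.4496
Denominator Σ(x_t−x̄)² = 408.7840
r_1 = -26.4496 / 408.7840 = -0.065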